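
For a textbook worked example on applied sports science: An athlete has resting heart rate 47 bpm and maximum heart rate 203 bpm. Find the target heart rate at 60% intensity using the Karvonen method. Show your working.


Target = HRrest + pct*(HRmax - HRrest)
Heart rate reserve = HRmax - HRrest = 203 - 47 = 156 bpm
Fraction = 60% = 0.6
Target = 47 + 0.6 * 156
Target = 47 + 93.6 = 140.6 bpm

140.6 bpm


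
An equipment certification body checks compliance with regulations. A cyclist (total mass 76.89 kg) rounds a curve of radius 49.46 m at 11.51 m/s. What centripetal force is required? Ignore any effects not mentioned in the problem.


Fc = m * v^2 / r
v^2 = 11.51^2 = 132.4801
Fc = 76.89 * 132.4801 / 49.46
Fc = 10186.3949 / 49.46 = 205.9522 N

205.9522 N


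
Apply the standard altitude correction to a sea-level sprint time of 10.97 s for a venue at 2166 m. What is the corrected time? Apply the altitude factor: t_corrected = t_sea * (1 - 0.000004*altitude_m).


Correction factor = 1 - 0.000004 * 2166 = 0.991336
t_corrected = t_sea * factor = 10.97 * 0.991336
t_corrected = 10.875 s

10.875 s


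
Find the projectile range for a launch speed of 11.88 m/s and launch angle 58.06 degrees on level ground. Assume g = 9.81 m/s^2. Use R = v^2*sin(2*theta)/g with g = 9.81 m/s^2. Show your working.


R = v^2 * sin(2*theta) / g
Convert angle to radians: theta = 58.06 deg = 1.0133 rad
sin(2*theta) = sin(2.0267) = 0.8979
R = 11.88^2 * 0.8979 / 9.81
R = 141.1344 * 0.8979 / 9.81 = 12.9175 m

12.9175 m


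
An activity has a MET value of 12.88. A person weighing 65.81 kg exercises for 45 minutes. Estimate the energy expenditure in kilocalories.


kcal = MET * mass * time_hr
Convert time: 45 min = 0.75 hr
kcal = 12.88 * 65.81 * 0.75
kcal = 635.7246 kcal

635.7246 kcal


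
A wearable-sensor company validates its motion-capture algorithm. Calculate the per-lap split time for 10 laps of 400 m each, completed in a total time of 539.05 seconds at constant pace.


Split time = total_time / n_laps = 539.05 / 10
Split time = 53.905 s per lap

53.905 s


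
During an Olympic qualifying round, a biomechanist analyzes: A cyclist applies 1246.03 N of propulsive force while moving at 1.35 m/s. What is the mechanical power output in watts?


P = F * v
P = 1246.03 * 1.35
P = 1682.1405 W

1682.1405 W


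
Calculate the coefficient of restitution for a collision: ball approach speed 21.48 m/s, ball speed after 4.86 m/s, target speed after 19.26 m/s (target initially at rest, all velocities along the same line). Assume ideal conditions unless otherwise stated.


e = (v2_after - v1_after) / (v1_before - v2_before)
Numerator = 19.26 - 4.86 = 14.4
Denominator = 21.48 - 0 = 21.48
e = 14.4 / 21.48 = 0.6704

0.6704


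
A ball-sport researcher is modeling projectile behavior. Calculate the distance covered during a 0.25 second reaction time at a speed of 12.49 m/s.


d = v * t
d = 12.49 * 0.25
d = 3.1225 m

3.1225 m


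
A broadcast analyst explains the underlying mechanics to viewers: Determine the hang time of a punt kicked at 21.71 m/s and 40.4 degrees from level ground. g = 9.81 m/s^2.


T = 2*v*sin(theta)/g
sin(theta) = sin(40.4 deg) = 0.6481
T = 2*21.71*0.6481 / 9.81
T = 28.1414 / 9.81 = 2.8686 s

2.8686 s


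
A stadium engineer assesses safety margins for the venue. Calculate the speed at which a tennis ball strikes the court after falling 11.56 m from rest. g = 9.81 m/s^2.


v = sqrt(2 * g * h)
v = sqrt(2 * 9.81 * 11.56)
v = sqrt(226.8072) = 15.0601 m/s

15.0601 m/s


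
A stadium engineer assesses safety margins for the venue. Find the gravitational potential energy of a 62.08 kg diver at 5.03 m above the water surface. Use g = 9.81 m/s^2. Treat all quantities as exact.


PE = m * g * h
PE = 62.08 * 9.81 * 5.03
PE = 609.0048 * 5.03 = 3063.2941 J

3063.2941 J


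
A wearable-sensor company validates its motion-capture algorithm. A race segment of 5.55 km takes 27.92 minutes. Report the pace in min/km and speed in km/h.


Pace = time / distance = 27.92 min / 5.55 km = 5.0306 min/km
Speed = distance / time_in_hours = 5.55 / 0.4653 hr
Speed = 11.9269 km/h

5.0306 min/km, 11.9269 km/h


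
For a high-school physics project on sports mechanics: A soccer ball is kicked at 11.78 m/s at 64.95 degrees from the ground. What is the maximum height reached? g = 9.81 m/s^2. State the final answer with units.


H = (v*sin(theta))^2 / (2*g)
vy = v*sin(theta) = 11.78 * sin(64.95 deg) = 10.672 m/s
H = vy^2 / (2*g) = 113.8907 / (2*9.81)
H = 113.8907 / 19.62 = 5.8048 m

5.8048 m


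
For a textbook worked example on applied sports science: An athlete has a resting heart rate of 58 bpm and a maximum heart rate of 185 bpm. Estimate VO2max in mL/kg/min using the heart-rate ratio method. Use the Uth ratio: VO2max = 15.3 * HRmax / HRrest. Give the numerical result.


VO2max = 15.3 * HRmax / HRrest
VO2max = 15.3 * 185 / 58
VO2max = 2830.5 / 58 = 48.8017 mL/kg/min

48.8017 mL/kg/min


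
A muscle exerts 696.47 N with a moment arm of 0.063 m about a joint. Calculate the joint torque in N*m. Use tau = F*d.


tau = F * d
tau = 696.47 * 0.063
tau = 43.8776 N*m

43.8776 N*m


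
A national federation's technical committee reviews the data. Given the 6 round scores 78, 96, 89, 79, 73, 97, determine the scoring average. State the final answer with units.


Average = sum / n
Sum = 512
Average = 512 / 6 = 85.3333

85.3333


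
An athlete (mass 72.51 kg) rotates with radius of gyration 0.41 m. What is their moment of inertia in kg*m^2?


I = m * k^2
I = 72.51 * 0.41^2
I = 72.51 * 0.1681 = 12.1889 kg*m^2

12.1889 kg*m^2


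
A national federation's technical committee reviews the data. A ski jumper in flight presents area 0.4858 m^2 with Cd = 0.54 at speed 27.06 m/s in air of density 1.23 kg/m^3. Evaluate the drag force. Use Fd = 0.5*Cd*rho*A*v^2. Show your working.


Fd = 0.5 * Cd * rho * A * v^2
Fd = 0.5 * 0.54 * 1.23 * 0.4858 * 27.06^2
v^2 = 732.2436
Fd = 0.5 * 0.54 * 1.23 * 0.4858 * 732.2436 = 118.1359 N

118.1359 N


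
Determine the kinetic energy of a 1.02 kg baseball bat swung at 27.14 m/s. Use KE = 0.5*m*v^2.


KE = 0.5 * m * v^2
KE = 0.5 * 1.02 * 27.14^2
KE = 0.5 * 1.02 * 736.5796 = 375.6556 J

375.6556 J


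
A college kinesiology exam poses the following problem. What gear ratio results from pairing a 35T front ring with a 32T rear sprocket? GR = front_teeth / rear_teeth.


GR = front_teeth / rear_teeth
GR = 35 / 32
GR = 1.0938

1.0938


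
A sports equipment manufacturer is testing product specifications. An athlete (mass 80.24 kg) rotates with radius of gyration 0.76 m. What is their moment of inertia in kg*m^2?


I = m * k^2
I = 80.24 * 0.76^2
I = 80.24 * 0.5776 = 46.3466 kg*m^2

46.3466 kg*m^2


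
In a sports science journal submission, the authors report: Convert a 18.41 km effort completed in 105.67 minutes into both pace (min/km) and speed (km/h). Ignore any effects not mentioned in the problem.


Pace = time / distance = 105.67 min / 18.41 km = 5.7398 min/km
Speed = distance / time_in_hours = 18.41 / 1.7612 hr
Speed = 10.4533 km/h

5.7398 min/km, 10.4533 km/h


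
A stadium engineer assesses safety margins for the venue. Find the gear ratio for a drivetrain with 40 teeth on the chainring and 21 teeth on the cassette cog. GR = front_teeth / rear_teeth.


GR = front_teeth / rear_teeth
GR = 40 / 21
GR = 1.9048

1.9048


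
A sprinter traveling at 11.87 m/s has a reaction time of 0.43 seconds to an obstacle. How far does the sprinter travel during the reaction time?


d = v * t
d = 11.87 * 0.43
d = 5.1041 m

5.1041 m


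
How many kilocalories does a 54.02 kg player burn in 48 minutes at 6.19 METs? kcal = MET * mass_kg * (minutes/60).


kcal = MET * mass * time_hr
Convert time: 48 min = 0.8 hr
kcal = 6.19 * 54.02 * 0.8
kcal = 267.507 kcal

267.507 kcal


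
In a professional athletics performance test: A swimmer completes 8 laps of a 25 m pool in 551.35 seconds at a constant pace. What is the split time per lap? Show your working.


Split time = total_time / n_laps = 551.35 / 8
Split time = 68.9188 s per lap

68.9188 s


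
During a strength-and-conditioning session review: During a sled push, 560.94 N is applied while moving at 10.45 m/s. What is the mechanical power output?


P = F * v
P = 560.94 * 10.45
P = 5861.823 W

5861.823 W


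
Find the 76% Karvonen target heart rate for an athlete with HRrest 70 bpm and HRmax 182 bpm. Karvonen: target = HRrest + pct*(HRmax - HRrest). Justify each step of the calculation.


Target = HRrest + pct*(HRmax - HRrest)
Heart rate reserve = HRmax - HRrest = 182 - 70 = 112 bpm
Fraction = 76% = 0.76
Target = 70 + 0.76 * 112
Target = 70 + 85.12 = 155.12 bpm

155.12 bpm


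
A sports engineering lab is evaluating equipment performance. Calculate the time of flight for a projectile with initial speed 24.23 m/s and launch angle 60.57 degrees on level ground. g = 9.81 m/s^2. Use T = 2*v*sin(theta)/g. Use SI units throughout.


T = 2*v*sin(theta)/g
sin(theta) = sin(60.57 deg) = 0.871
T = 2*24.23*0.871 / 9.81
T = 42.2066 / 9.81 = 4.3024 s

4.3024 s


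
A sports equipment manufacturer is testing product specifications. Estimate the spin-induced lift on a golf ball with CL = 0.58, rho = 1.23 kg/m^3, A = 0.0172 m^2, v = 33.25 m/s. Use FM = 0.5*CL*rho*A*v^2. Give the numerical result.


FM = 0.5 * CL * rho * A * v^2
FM = 0.5 * 0.58 * 1.23 * 0.0172 * 33.25^2
v^2 = 1105.5625
FM = 0.5 * 0.58 * 1.23 * 0.0172 * 1105.5625 = 6.7829 N

6.7829 N


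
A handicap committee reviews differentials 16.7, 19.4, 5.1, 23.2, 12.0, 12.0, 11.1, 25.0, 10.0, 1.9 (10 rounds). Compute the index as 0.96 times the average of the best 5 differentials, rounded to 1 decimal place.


All differentials: 16.7, 19.4, 5.1, 23.2, 12.0, 12.0, 11.1, 25.0, 10.0, 1.9
Sorted: 1.9, 5.1, 10.0, 11.1, 12.0, 12.0, 16.7, 19.4, 23.2, 25.0
Best 5: 1.9, 5.1, 10.0, 11.1, 12.0
Average of best = 40.1 / 5 = 8.02
Raw index = 8.02 * 0.96 = 7.6992
Handicap index = round(7.6992, 1) = 7.7

7.7


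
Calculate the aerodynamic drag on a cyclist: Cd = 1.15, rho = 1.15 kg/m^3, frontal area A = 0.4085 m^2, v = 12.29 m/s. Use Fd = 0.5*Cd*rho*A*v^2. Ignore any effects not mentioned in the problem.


Fd = 0.5 * Cd * rho * A * v^2
Fd = 0.5 * 1.15 * 1.15 * 0.4085 * 12.29^2
v^2 = 151.0441
Fd = 0.5 * 1.15 * 1.15 * 0.4085 * 151.0441 = 40.8001 N

40.8001 N


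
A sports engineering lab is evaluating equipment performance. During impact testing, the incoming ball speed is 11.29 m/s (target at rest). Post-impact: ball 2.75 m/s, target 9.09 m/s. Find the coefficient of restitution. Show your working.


e = (v2_after - v1_after) / (v1_before - v2_before)
Numerator = 9.09 - 2.75 = 6.34
Denominator = 11.29 - 0 = 11.29
e = 6.34 / 11.29 = 0.5616

0.5616


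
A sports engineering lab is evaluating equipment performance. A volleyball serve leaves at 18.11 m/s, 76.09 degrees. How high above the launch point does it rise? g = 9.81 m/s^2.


H = (v*sin(theta))^2 / (2*g)
vy = v*sin(theta) = 18.11 * sin(76.09 deg) = 17.5789 m/s
H = vy^2 / (2*g) = 309.0183 / (2*9.81)
H = 309.0183 / 19.62 = 15.7502 m

15.7502 m


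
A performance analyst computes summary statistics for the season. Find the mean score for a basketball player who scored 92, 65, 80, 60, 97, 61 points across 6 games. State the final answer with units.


Average = sum / n
Sum = 455
Average = 455 / 6 = 75.8333

75.8333


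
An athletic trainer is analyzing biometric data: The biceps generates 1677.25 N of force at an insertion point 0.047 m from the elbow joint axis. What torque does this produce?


tau = F * d
tau = 1677.25 * 0.047
tau = 78.8307 N*m

78.8307 N*m


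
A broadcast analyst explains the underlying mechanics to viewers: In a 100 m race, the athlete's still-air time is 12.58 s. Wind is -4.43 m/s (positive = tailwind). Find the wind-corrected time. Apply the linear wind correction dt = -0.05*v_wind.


dt = -0.05 * v_wind = -0.05 * -4.43 = 0.2215 s
t_corrected = t_still + dt = 12.58 + (0.2215)
t_corrected = 12.8015 s

12.8015 s


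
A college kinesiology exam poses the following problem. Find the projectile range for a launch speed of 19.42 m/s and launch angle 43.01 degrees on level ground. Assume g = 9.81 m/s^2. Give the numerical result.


R = v^2 * sin(2*theta) / g
Convert angle to radians: theta = 43.01 deg = 0.7507 rad
sin(2*theta) = sin(1.5013) = 0.9976
R = 19.42^2 * 0.9976 / 9.81
R = 377.1364 * 0.9976 / 9.81 = 38.3514 m

38.3514 m


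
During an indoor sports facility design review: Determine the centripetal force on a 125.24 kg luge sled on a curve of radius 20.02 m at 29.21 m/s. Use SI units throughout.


Fc = m * v^2 / r
v^2 = 29.21^2 = 853.2241
Fc = 125.24 * 853.2241 / 20.02
Fc = 106857.7863 / 20.02 = 5337.5518 N

5337.5518 N


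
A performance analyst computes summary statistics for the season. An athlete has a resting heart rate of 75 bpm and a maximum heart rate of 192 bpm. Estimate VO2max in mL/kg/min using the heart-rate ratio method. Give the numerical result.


VO2max = 15.3 * HRmax / HRrest
VO2max = 15.3 * 192 / 75
VO2max = 2937.6 / 75 = 39.168 mL/kg/min

39.168 mL/kg/min


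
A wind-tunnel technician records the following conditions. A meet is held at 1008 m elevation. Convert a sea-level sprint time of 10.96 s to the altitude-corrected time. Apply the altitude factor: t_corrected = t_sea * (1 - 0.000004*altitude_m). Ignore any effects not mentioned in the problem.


Correction factor = 1 - 0.000004 * 1008 = 0.995968
t_corrected = t_sea * factor = 10.96 * 0.995968
t_corrected = 10.9158 s

10.9158 s


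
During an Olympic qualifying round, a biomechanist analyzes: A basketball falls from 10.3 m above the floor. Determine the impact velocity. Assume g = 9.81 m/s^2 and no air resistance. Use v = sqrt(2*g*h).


v = sqrt(2 * g * h)
v = sqrt(2 * 9.81 * 10.3)
v = sqrt(202.086) = 14.2157 m/s

14.2157 m/s


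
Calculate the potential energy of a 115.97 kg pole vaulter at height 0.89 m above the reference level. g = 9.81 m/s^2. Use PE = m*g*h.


PE = m * g * h
PE = 115.97 * 9.81 * 0.89
PE = 1137.6657 * 0.89 = 1012.5225 J

1012.5225 J


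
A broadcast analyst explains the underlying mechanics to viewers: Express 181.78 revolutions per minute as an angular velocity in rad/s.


omega = RPM * 2 * pi / 60
omega = 181.78 * 2 * 3.14159 / 60
omega = 1142.1574 / 60 = 19.036 rad/s

19.036 rad/s


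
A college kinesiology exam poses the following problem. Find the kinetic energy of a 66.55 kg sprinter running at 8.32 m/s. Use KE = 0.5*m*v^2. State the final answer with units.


KE = 0.5 * m * v^2
KE = 0.5 * 66.55 * 8.32^2
KE = 0.5 * 66.55 * 69.2224 = 2303.3754 J

2303.3754 J


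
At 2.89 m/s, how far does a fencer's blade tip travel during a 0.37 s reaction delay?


d = v * t
d = 2.89 * 0.37
d = 1.0693 m

1.0693 m


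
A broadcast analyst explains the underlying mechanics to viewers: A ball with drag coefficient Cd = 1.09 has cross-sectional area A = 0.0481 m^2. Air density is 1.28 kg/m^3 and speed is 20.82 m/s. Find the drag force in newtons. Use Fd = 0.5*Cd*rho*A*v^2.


Fd = 0.5 * Cd * rho * A * v^2
Fd = 0.5 * 1.09 * 1.28 * 0.0481 * 20.82^2
v^2 = 433.4724
Fd = 0.5 * 1.09 * 1.28 * 0.0481 * 433.4724 = 14.545 N

14.545 N


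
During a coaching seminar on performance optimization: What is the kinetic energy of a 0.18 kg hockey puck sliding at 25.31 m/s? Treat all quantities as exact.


KE = 0.5 * m * v^2
KE = 0.5 * 0.18 * 25.31^2
KE = 0.5 * 0.18 * 640.5961 = 57.6536 J

57.6536 J


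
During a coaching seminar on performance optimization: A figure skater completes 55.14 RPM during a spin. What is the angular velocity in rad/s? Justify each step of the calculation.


omega = RPM * 2 * pi / 60
omega = 55.14 * 2 * 3.14159 / 60
omega = 346.4548 / 60 = 5.7742 rad/s

5.7742 rad/s


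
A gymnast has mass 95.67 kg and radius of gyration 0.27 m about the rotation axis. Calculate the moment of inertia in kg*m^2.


I = m * k^2
I = 95.67 * 0.27^2
I = 95.67 * 0.0729 = 6.9743 kg*m^2

6.9743 kg*m^2


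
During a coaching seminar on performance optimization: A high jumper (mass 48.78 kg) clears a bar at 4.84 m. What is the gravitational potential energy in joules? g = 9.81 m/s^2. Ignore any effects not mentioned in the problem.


PE = m * g * h
PE = 48.78 * 9.81 * 4.84
PE = 478.5318 * 4.84 = 2316.0939 J

2316.0939 J


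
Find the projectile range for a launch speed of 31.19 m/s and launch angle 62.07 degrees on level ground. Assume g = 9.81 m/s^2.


R = v^2 * sin(2*theta) / g
Convert angle to radians: theta = 62.07 deg = 1.0833 rad
sin(2*theta) = sin(2.1667) = 0.8277
R = 31.19^2 * 0.8277 / 9.81
R = 972.8161 * 0.8277 / 9.81 = 82.0764 m

82.0764 m


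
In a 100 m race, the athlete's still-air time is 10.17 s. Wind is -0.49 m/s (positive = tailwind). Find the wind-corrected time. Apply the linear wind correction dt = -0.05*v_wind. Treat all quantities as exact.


dt = -0.05 * v_wind = -0.05 * -0.49 = 0.0245 s
t_corrected = t_still + dt = 10.17 + (0.0245)
t_corrected = 10.1945 s

10.1945 s


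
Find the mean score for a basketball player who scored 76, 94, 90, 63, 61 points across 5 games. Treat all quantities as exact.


Average = sum / n
Sum = 384
Average = 384 / 5 = 76.8

76.8


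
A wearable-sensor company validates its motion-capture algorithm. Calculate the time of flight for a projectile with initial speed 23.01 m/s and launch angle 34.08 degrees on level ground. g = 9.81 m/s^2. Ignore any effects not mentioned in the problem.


T = 2*v*sin(theta)/g
sin(theta) = sin(34.08 deg) = 0.5603
T = 2*23.01*0.5603 / 9.81
T = 25.7873 / 9.81 = 2.6287 s

2.6287 s


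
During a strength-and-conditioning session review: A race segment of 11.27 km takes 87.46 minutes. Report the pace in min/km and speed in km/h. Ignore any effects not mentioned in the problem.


Pace = time / distance = 87.46 min / 11.27 km = 7.7604 min/km
Speed = distance / time_in_hours = 11.27 / 1.4577 hr
Speed = 7.7315 km/h

7.7604 min/km, 7.7315 km/h


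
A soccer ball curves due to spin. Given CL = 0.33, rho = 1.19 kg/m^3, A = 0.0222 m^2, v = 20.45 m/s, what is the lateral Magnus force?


FM = 0.5 * CL * rho * A * v^2
FM = 0.5 * 0.33 * 1.19 * 0.0222 * 20.45^2
v^2 = 418.2025
FM = 0.5 * 0.33 * 1.19 * 0.0222 * 418.2025 = 1.8229 N

1.8229 N


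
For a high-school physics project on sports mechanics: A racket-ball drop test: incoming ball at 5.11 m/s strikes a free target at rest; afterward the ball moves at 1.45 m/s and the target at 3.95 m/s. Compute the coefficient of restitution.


e = (v2_after - v1_after) / (v1_before - v2_before)
Numerator = 3.95 - 1.45 = 2.5
Denominator = 5.11 - 0 = 5.11
e = 2.5 / 5.11 = 0.4892

0.4892


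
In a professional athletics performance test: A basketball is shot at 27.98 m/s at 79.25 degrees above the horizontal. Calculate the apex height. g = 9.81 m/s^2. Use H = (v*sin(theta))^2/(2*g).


H = (v*sin(theta))^2 / (2*g)
vy = v*sin(theta) = 27.98 * sin(79.25 deg) = 27.489 m/s
H = vy^2 / (2*g) = 755.643 / (2*9.81)
H = 755.643 / 19.62 = 38.5139 m

38.5139 m


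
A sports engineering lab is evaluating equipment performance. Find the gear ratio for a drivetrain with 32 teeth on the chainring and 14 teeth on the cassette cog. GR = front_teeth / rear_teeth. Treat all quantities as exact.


GR = front_teeth / rear_teeth
GR = 32 / 14
GR = 2.2857

2.2857


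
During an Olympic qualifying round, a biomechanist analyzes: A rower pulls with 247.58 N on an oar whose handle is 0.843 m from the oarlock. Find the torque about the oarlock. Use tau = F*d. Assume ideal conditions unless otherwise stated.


tau = F * d
tau = 247.58 * 0.843
tau = 208.7099 N*m

208.7099 N*m


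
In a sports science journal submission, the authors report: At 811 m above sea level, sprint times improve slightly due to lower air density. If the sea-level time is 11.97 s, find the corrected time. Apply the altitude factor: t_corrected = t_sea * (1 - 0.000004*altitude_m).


Correction factor = 1 - 0.000004 * 811 = 0.996756
t_corrected = t_sea * factor = 11.97 * 0.996756
t_corrected = 11.9312 s

11.9312 s


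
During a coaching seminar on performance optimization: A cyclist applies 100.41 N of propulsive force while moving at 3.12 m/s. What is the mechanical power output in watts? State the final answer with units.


P = F * v
P = 100.41 * 3.12
P = 313.2792 W

313.2792 W


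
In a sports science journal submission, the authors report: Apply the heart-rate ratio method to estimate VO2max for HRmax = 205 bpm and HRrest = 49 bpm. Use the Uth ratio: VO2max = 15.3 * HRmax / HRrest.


VO2max = 15.3 * HRmax / HRrest
VO2max = 15.3 * 205 / 49
VO2max = 3136.5 / 49 = 64.0102 mL/kg/min

64.0102 mL/kg/min


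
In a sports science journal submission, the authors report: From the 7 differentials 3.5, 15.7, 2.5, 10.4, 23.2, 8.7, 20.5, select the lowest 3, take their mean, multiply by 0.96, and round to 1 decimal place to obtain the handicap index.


All differentials: 3.5, 15.7, 2.5, 10.4, 23.2, 8.7, 20.5
Sorted: 2.5, 3.5, 8.7, 10.4, 15.7, 20.5, 23.2
Best 3: 2.5, 3.5, 8.7
Average of best = 14.7 / 3 = 4.9
Raw index = 4.9 * 0.96 = 4.704
Handicap index = round(4.704, 1) = 4.7

4.7


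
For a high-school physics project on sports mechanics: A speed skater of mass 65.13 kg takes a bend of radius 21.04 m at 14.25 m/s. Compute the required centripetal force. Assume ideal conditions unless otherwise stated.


Fc = m * v^2 / r
v^2 = 14.25^2 = 203.0625
Fc = 65.13 * 203.0625 / 21.04
Fc = 13225.4606 / 21.04 = 628.5865 N

628.5865 N


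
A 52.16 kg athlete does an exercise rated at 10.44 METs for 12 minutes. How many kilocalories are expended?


kcal = MET * mass * time_hr
Convert time: 12 min = 0.2 hr
kcal = 10.44 * 52.16 * 0.2
kcal = 108.9101 kcal

108.9101 kcal


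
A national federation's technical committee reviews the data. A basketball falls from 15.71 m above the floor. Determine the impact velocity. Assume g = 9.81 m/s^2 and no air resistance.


v = sqrt(2 * g * h)
v = sqrt(2 * 9.81 * 15.71)
v = sqrt(308.2302) = 17.5565 m/s

17.5565 m/s


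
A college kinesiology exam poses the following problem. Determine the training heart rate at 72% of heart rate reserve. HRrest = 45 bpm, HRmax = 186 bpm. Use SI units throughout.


Target = HRrest + pct*(HRmax - HRrest)
Heart rate reserve = HRmax - HRrest = 186 - 45 = 141 bpm
Fraction = 72% = 0.72
Target = 45 + 0.72 * 141
Target = 45 + 101.52 = 146.52 bpm

146.52 bpm


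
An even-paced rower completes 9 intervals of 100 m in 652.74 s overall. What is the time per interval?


Split time = total_time / n_laps = 652.74 / 9
Split time = 72.5267 s per lap

72.5267 s


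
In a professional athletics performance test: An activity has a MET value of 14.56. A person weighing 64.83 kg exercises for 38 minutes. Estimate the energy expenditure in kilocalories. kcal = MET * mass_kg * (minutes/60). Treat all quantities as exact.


kcal = MET * mass * time_hr
Convert time: 38 min = 0.6333 hr
kcal = 14.56 * 64.83 * 0.6333
kcal = 597.819 kcal

597.819 kcal


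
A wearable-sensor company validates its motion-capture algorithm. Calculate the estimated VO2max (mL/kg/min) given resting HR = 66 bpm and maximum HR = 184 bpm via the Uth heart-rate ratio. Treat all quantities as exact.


VO2max = 15.3 * HRmax / HRrest
VO2max = 15.3 * 184 / 66
VO2max = 2815.2 / 66 = 42.6545 mL/kg/min

42.6545 mL/kg/min


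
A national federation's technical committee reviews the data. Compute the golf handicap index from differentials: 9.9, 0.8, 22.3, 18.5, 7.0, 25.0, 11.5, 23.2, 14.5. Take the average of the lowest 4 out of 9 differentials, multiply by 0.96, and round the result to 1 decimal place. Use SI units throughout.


All differentials: 9.9, 0.8, 22.3, 18.5, 7.0, 25.0, 11.5, 23.2, 14.5
Sorted: 0.8, 7.0, 9.9, 11.5, 14.5, 18.5, 22.3, 23.2, 25.0
Best 4: 0.8, 7.0, 9.9, 11.5
Average of best = 29.2 / 4 = 7.3
Raw index = 7.3 * 0.96 = 7.008
Handicap index = round(7.008, 1) = 7.0

7.0


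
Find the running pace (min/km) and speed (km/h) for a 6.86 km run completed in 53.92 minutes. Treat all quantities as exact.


Pace = time / distance = 53.92 min / 6.86 km = 7.8601 min/km
Speed = distance / time_in_hours = 6.86 / 0.8987 hr
Speed = 7.6335 km/h

7.8601 min/km, 7.6335 km/h


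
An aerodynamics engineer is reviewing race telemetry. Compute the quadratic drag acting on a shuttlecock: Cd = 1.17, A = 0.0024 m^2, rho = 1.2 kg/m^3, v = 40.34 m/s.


Fd = 0.5 * Cd * rho * A * v^2
Fd = 0.5 * 1.17 * 1.2 * 0.0024 * 40.34^2
v^2 = 1627.3156
Fd = 0.5 * 1.17 * 1.2 * 0.0024 * 1627.3156 = 2.7417 N

2.7417 N


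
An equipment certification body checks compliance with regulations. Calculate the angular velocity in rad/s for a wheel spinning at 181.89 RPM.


omega = RPM * 2 * pi / 60
omega = 181.89 * 2 * 3.14159 / 60
omega = 1142.8486 / 60 = 19.0475 rad/s

19.0475 rad/s


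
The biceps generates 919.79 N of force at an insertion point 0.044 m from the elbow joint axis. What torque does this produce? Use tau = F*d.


tau = F * d
tau = 919.79 * 0.044
tau = 40.4708 N*m

40.4708 N*m


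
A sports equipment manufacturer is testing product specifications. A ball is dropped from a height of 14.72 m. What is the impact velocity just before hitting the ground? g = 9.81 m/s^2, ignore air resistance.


v = sqrt(2 * g * h)
v = sqrt(2 * 9.81 * 14.72)
v = sqrt(288.8064) = 16.9943 m/s

16.9943 m/s


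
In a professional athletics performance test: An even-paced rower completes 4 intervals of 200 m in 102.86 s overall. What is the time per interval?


Split time = total_time / n_laps = 102.86 / 4
Split time = 25.715 s per lap

25.715 s


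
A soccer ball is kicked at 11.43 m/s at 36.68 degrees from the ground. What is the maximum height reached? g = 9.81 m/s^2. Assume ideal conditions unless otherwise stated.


H = (v*sin(theta))^2 / (2*g)
vy = v*sin(theta) = 11.43 * sin(36.68 deg) = 6.8277 m/s
H = vy^2 / (2*g) = 46.6169 / (2*9.81)
H = 46.6169 / 19.62 = 2.376 m

2.376 m


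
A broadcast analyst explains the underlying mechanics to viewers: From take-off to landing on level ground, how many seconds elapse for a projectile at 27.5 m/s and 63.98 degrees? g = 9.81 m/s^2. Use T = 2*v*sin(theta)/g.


T = 2*v*sin(theta)/g
sin(theta) = sin(63.98 deg) = 0.8986
T = 2*27.5*0.8986 / 9.81
T = 49.4253 / 9.81 = 5.0383 s

5.0383 s


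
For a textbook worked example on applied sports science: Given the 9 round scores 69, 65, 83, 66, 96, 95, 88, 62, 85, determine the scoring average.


Average = sum / n
Sum = 709
Average = 709 / 9 = 78.7778

78.7778


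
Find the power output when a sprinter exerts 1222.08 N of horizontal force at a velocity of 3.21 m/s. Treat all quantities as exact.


P = F * v
P = 1222.08 * 3.21
P = 3922.8768 W

3922.8768 W


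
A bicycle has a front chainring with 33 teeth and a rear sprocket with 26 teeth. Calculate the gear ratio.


GR = front_teeth / rear_teeth
GR = 33 / 26
GR = 1.2692

1.2692


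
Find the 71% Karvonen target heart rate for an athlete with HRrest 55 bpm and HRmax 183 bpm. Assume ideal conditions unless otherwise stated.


Target = HRrest + pct*(HRmax - HRrest)
Heart rate reserve = HRmax - HRrest = 183 - 55 = 128 bpm
Fraction = 71% = 0.71
Target = 55 + 0.71 * 128
Target = 55 + 90.88 = 145.88 bpm

145.88 bpm


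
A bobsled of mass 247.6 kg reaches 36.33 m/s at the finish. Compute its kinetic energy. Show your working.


KE = 0.5 * m * v^2
KE = 0.5 * 247.6 * 36.33^2
KE = 0.5 * 247.6 * 1319.8689 = 163399.7698 J

163399.7698 J


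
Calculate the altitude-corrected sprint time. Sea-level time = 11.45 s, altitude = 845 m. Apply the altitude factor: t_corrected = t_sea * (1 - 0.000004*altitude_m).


Correction factor = 1 - 0.000004 * 845 = 0.99662
t_corrected = t_sea * factor = 11.45 * 0.99662
t_corrected = 11.4113 s

11.4113 s


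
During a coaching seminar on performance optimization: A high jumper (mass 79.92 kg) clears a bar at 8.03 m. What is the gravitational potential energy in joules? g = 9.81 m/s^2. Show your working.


PE = m * g * h
PE = 79.92 * 9.81 * 8.03
PE = 784.0152 * 8.03 = 6295.6421 J

6295.6421 J


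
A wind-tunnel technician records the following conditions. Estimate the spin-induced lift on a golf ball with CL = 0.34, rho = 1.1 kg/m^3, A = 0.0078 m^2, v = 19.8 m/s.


FM = 0.5 * CL * rho * A * v^2
FM = 0.5 * 0.34 * 1.1 * 0.0078 * 19.8^2
v^2 = 392.04
FM = 0.5 * 0.34 * 1.1 * 0.0078 * 392.04 = 0.5718 N

0.5718 N


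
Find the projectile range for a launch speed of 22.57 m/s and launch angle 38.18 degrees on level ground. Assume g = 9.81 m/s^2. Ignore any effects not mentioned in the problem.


R = v^2 * sin(2*theta) / g
Convert angle to radians: theta = 38.18 deg = 0.6664 rad
sin(2*theta) = sin(1.3327) = 0.9718
R = 22.57^2 * 0.9718 / 9.81
R = 509.4049 * 0.9718 / 9.81 = 50.4626 m

50.4626 m


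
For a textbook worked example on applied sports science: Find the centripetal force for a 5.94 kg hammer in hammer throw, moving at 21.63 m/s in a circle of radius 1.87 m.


Fc = m * v^2 / r
v^2 = 21.63^2 = 467.8569
Fc = 5.94 * 467.8569 / 1.87
Fc = 2779.07 / 1.87 = 1486.1337 N

1486.1337 N


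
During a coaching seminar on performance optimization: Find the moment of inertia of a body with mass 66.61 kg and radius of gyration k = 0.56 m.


I = m * k^2
I = 66.61 * 0.56^2
I = 66.61 * 0.3136 = 20.8889 kg*m^2

20.8889 kg*m^2


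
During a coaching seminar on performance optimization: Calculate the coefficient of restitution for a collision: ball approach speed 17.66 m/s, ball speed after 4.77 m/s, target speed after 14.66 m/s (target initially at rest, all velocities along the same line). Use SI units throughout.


e = (v2_after - v1_after) / (v1_before - v2_before)
Numerator = 14.66 - 4.77 = 9.89
Denominator = 17.66 - 0 = 17.66
e = 9.89 / 17.66 = 0.56

0.56


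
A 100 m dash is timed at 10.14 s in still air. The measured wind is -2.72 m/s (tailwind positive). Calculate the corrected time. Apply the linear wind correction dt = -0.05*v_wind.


dt = -0.05 * v_wind = -0.05 * -2.72 = 0.136 s
t_corrected = t_still + dt = 10.14 + (0.136)
t_corrected = 10.276 s

10.276 s


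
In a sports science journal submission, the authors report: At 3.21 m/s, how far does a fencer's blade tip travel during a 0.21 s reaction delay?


d = v * t
d = 3.21 * 0.21
d = 0.6741 m

0.6741 m


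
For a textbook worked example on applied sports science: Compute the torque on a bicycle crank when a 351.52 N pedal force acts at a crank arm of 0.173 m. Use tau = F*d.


tau = F * d
tau = 351.52 * 0.173
tau = 60.813 N*m

60.813 N*m


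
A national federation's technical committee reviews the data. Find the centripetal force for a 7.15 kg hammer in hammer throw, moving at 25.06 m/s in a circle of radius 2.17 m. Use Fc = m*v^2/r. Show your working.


Fc = m * v^2 / r
v^2 = 25.06^2 = 628.0036
Fc = 7.15 * 628.0036 / 2.17
Fc = 4490.2257 / 2.17 = 2069.2285 N

2069.2285 N


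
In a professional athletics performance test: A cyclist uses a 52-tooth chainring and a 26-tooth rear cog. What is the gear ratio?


GR = front_teeth / rear_teeth
GR = 52 / 26
GR = 2

2


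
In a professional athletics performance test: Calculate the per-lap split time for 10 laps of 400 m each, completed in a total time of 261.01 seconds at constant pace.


Split time = total_time / n_laps = 261.01 / 10
Split time = 26.101 s per lap

26.101 s


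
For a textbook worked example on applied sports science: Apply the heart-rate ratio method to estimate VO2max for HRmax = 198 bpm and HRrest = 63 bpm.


VO2max = 15.3 * HRmax / HRrest
VO2max = 15.3 * 198 / 63
VO2max = 3029.4 / 63 = 48.0857 mL/kg/min

48.0857 mL/kg/min


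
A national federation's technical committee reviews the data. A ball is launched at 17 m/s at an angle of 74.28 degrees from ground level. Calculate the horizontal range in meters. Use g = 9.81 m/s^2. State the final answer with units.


R = v^2 * sin(2*theta) / g
Convert angle to radians: theta = 74.28 deg = 1.2964 rad
sin(2*theta) = sin(2.5929) = 0.5216
R = 17^2 * 0.5216 / 9.81
R = 289 * 0.5216 / 9.81 = 15.3664 m

15.3664 m


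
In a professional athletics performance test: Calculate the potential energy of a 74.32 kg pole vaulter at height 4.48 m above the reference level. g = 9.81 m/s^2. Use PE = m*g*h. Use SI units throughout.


PE = m * g * h
PE = 74.32 * 9.81 * 4.48
PE = 729.0792 * 4.48 = 3266.2748 J

3266.2748 J


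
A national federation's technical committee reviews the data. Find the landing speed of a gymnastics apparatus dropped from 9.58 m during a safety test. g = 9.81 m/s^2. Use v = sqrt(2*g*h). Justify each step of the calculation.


v = sqrt(2 * g * h)
v = sqrt(2 * 9.81 * 9.58)
v = sqrt(187.9596) = 13.7098 m/s

13.7098 m/s


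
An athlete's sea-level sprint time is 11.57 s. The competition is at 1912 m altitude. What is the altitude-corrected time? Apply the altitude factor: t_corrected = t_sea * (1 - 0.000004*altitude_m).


Correction factor = 1 - 0.000004 * 1912 = 0.992352
t_corrected = t_sea * factor = 11.57 * 0.992352
t_corrected = 11.4815 s

11.4815 s


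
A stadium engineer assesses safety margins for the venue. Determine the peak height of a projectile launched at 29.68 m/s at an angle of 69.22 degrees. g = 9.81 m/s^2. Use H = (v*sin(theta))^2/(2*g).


H = (v*sin(theta))^2 / (2*g)
vy = v*sin(theta) = 29.68 * sin(69.22 deg) = 27.7493 m/s
H = vy^2 / (2*g) = 770.0238 / (2*9.81)
H = 770.0238 / 19.62 = 39.2469 m

39.2469 m


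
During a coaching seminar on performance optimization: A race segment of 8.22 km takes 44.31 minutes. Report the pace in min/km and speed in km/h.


Pace = time / distance = 44.31 min / 8.22 km = 5.3905 min/km
Speed = distance / time_in_hours = 8.22 / 0.7385 hr
Speed = 11.1307 km/h

5.3905 min/km, 11.1307 km/h


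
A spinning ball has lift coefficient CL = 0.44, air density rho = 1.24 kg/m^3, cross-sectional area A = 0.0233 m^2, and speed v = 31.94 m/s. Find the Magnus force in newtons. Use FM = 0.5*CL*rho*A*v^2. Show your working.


FM = 0.5 * CL * rho * A * v^2
FM = 0.5 * 0.44 * 1.24 * 0.0233 * 31.94^2
v^2 = 1020.1636
FM = 0.5 * 0.44 * 1.24 * 0.0233 * 1020.1636 = 6.4844 N

6.4844 N


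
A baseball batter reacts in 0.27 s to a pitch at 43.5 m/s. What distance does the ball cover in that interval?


d = v * t
d = 43.5 * 0.27
d = 11.745 m

11.745 m


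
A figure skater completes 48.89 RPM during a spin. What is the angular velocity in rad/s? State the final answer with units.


omega = RPM * 2 * pi / 60
omega = 48.89 * 2 * 3.14159 / 60
omega = 307.1849 / 60 = 5.1197 rad/s

5.1197 rad/s


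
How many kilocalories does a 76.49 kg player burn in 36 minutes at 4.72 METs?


kcal = MET * mass * time_hr
Convert time: 36 min = 0.6 hr
kcal = 4.72 * 76.49 * 0.6
kcal = 216.6197 kcal

216.6197 kcal


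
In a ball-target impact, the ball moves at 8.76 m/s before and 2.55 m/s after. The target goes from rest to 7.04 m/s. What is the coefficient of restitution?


e = (v2_after - v1_after) / (v1_before - v2_before)
Numerator = 7.04 - 2.55 = 4.49
Denominator = 8.76 - 0 = 8.76
e = 4.49 / 8.76 = 0.5126

0.5126


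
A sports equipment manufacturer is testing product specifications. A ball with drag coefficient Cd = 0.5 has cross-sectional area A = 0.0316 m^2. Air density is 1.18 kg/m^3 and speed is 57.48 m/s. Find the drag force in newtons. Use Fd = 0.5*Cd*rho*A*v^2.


Fd = 0.5 * Cd * rho * A * v^2
Fd = 0.5 * 0.5 * 1.18 * 0.0316 * 57.48^2
v^2 = 3303.9504
Fd = 0.5 * 0.5 * 1.18 * 0.0316 * 3303.9504 = 30.7994 N

30.7994 N


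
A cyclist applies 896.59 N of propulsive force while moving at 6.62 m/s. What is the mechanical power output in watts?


P = F * v
P = 896.59 * 6.62
P = 5935.4258 W

5935.4258 W


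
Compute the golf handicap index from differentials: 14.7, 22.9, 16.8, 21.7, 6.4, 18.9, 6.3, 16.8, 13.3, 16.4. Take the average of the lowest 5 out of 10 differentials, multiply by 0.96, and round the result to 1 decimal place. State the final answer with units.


All differentials: 14.7, 22.9, 16.8, 21.7, 6.4, 18.9, 6.3, 16.8, 13.3, 16.4
Sorted: 6.3, 6.4, 13.3, 14.7, 16.4, 16.8, 16.8, 18.9, 21.7, 22.9
Best 5: 6.3, 6.4, 13.3, 14.7, 16.4
Average of best = 57.1 / 5 = 11.42
Raw index = 11.42 * 0.96 = 10.9632
Handicap index = round(10.9632, 1) = 11.0

11.0


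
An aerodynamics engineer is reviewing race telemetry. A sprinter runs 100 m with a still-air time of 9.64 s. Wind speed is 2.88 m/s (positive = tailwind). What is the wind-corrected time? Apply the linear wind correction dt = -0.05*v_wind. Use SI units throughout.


dt = -0.05 * v_wind = -0.05 * 2.88 = -0.144 s
t_corrected = t_still + dt = 9.64 + (-0.144)
t_corrected = 9.496 s

9.496 s


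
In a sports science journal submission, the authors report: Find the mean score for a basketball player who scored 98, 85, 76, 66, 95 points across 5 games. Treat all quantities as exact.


Average = sum / n
Sum = 420
Average = 420 / 5 = 84

84


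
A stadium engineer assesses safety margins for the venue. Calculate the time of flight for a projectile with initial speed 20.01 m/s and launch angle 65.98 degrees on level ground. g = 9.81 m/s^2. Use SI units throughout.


T = 2*v*sin(theta)/g
sin(theta) = sin(65.98 deg) = 0.9134
T = 2*20.01*0.9134 / 9.81
T = 36.5544 / 9.81 = 3.7262 s

3.7262 s


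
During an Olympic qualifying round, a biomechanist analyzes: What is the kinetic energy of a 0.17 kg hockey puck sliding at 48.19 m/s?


KE = 0.5 * m * v^2
KE = 0.5 * 0.17 * 48.19^2
KE = 0.5 * 0.17 * 2322.2761 = 197.3935 J

197.3935 J


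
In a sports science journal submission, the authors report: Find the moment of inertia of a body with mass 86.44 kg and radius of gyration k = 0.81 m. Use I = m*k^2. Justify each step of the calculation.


I = m * k^2
I = 86.44 * 0.81^2
I = 86.44 * 0.6561 = 56.7133 kg*m^2

56.7133 kg*m^2


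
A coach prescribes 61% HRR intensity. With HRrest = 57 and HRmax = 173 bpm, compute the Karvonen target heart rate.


Target = HRrest + pct*(HRmax - HRrest)
Heart rate reserve = HRmax - HRrest = 173 - 57 = 116 bpm
Fraction = 61% = 0.61
Target = 57 + 0.61 * 116
Target = 57 + 70.76 = 127.76 bpm

127.76 bpm


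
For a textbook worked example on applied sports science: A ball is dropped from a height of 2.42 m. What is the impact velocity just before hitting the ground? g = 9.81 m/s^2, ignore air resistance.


v = sqrt(2 * g * h)
v = sqrt(2 * 9.81 * 2.42)
v = sqrt(47.4804) = 6.8906 m/s

6.8906 m/s


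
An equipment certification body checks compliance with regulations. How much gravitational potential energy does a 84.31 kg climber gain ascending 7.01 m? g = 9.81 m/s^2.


PE = m * g * h
PE = 84.31 * 9.81 * 7.01
PE = 827.0811 * 7.01 = 5797.8385 J

5797.8385 J


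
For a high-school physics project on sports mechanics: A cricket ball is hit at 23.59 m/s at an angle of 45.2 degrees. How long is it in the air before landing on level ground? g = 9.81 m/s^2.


T = 2*v*sin(theta)/g
sin(theta) = sin(45.2 deg) = 0.7096
T = 2*23.59*0.7096 / 9.81
T = 33.4775 / 9.81 = 3.4126 s

3.4126 s


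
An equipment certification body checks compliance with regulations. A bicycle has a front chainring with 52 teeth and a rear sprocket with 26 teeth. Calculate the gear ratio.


GR = front_teeth / rear_teeth
GR = 52 / 26
GR = 2

2


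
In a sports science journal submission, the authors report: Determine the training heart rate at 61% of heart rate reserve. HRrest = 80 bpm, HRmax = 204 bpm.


Target = HRrest + pct*(HRmax - HRrest)
Heart rate reserve = HRmax - HRrest = 204 - 80 = 124 bpm
Fraction = 61% = 0.61
Target = 80 + 0.61 * 124
Target = 80 + 75.64 = 155.64 bpm

155.64 bpm


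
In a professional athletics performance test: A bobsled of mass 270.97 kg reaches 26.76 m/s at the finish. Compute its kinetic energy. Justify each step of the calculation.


KE = 0.5 * m * v^2
KE = 0.5 * 270.97 * 26.76^2
KE = 0.5 * 270.97 * 716.0976 = 97020.4833 J

97020.4833 J
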